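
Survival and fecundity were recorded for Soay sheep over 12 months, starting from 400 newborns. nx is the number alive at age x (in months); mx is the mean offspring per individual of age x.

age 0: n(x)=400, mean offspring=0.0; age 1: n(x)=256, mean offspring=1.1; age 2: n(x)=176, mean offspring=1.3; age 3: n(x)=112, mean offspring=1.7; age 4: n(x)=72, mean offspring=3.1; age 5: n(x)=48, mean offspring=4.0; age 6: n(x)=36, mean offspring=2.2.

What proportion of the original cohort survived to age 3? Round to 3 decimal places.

l_3 = n_3/n_0 = 112/400 = 0.28 → 0.280

0.280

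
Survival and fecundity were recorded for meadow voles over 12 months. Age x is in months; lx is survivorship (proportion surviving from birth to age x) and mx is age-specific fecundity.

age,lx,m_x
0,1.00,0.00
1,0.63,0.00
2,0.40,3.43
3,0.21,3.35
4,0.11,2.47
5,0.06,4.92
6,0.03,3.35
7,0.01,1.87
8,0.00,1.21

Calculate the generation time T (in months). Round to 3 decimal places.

2.952

lx·mx: 0, 0, 1.372, 0.7035, 0.2717, 0.2952, 0.1005, 0.0187, 0 → R0 = 2.7616
x·lx·mx: 0, 0, 2.744, 2.1105, 1.0868, 1.476, 0.603, 0.1309, 0 → Σ = 8.1512
T = 8.1512 / 2.7616 = 2.951622… → 2.952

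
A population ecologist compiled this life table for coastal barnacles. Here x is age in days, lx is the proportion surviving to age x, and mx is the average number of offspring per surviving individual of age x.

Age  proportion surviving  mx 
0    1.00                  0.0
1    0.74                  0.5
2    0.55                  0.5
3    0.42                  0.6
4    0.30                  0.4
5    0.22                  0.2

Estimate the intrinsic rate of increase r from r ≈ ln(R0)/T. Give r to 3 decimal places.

R0 = Σ lx·mx = 0 + 0.37 + 0.275 + 0.252 + 0.12 + 0.044 = 1.061
Σ x·lx·mx = 2.376; T = 2.376/1.061 = 2.2394…
r ≈ ln(R0)/T = ln(1.061)/2.2394… = 0.02644… → 0.026

0.026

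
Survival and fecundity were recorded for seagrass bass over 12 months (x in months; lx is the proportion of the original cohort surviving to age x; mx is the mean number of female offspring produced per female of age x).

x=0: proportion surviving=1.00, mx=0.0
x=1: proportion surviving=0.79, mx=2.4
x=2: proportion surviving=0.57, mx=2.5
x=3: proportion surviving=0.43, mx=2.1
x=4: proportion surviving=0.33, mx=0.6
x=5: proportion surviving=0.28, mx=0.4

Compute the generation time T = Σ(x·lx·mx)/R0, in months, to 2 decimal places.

lx·mx: 0, 1.896, 1.425, 0.903, 0.198, 0.112 → R0 = 4.534
x·lx·mx: 0, 1.896, 2.85, 2.709, 0.792, 0.56 → Σ = 8.807
T = 8.807 / 4.534 = 1.942435… → 1.94

1.94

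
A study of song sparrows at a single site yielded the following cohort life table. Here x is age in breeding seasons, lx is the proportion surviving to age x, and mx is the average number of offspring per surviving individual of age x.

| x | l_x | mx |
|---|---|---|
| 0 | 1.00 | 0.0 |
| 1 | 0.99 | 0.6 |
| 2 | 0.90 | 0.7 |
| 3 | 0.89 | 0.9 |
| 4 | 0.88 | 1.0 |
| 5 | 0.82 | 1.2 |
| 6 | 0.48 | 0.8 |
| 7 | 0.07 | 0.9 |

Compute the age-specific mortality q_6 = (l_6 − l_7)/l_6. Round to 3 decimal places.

0.854

q_6 = (l_6 − l_7) / l_6 = (0.48 − 0.07) / 0.48
     = 0.41 / 0.48 = 0.854167… → 0.854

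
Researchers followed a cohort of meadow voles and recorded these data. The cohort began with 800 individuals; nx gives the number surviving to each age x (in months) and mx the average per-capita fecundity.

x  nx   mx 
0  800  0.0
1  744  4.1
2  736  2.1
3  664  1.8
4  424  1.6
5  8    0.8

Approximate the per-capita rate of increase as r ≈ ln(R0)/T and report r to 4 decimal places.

1.0858

lx = nx/n0 = nx/800: 1, 0.93, 0.92, 0.83, 0.53, 0.01
R0 = Σ lx·mx = 0 + 3.813 + 1.932 + 1.494 + 0.848 + 0.008 = 8.095
Σ x·lx·mx = 15.591; T = 15.591/8.095 = 1.926…
r ≈ ln(R0)/T = ln(8.095)/1.926… = 1.085796… → 1.0858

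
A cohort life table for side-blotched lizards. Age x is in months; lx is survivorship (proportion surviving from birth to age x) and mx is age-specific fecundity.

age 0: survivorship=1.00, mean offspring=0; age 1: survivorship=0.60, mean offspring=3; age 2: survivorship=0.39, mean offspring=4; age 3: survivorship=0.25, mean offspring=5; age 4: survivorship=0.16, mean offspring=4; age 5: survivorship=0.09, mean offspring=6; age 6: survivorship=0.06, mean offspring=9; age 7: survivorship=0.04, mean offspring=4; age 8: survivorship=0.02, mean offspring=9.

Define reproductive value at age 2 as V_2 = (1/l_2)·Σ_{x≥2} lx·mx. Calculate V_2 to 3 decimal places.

lx·mx for x ≥ 2: 1.56, 1.25, 0.64, 0.54, 0.54, 0.16, 0.18 → sum = 4.87
V_2 = 4.87 / l_2 = 4.87 / 0.39 = 12.487179… → 12.487

12.487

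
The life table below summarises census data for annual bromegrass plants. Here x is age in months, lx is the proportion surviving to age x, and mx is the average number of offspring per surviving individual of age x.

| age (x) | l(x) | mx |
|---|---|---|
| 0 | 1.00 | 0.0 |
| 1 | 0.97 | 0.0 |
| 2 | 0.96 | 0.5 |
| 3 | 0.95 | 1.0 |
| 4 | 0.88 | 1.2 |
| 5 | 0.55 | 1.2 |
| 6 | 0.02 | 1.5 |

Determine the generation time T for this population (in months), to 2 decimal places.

3.63

lx·mx: 0, 0, 0.48, 0.95, 1.056, 0.66, 0.03 → R0 = 3.176
x·lx·mx: 0, 0, 0.96, 2.85, 4.224, 3.3, 0.18 → Σ = 11.514
T = 11.514 / 3.176 = 3.625315… → 3.63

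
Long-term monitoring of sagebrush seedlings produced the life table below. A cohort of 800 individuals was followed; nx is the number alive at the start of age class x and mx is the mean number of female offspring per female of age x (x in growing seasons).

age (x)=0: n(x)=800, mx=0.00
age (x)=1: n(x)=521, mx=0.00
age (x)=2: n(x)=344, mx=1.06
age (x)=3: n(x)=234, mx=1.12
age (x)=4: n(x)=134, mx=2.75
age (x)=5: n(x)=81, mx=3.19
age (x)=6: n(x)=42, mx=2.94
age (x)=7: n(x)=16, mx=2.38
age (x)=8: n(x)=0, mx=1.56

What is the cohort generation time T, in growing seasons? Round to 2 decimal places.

3.74

lx = nx/n0 = nx/800: 1, 0.65125, 0.43, 0.2925, 0.1675, 0.10125, 0.0525, 0.02, 0
lx·mx: 0, 0, 0.4558, 0.3276, 0.460625, 0.322988…, 0.15435, 0.0476, 0 → R0 = 1.768963…
x·lx·mx: 0, 0, 0.9116, 0.9828, 1.8425, 1.614938…, 0.9261, 0.3332, 0 → Σ = 6.611138…
T = 6.611138… / 1.768963… = 3.737297… → 3.74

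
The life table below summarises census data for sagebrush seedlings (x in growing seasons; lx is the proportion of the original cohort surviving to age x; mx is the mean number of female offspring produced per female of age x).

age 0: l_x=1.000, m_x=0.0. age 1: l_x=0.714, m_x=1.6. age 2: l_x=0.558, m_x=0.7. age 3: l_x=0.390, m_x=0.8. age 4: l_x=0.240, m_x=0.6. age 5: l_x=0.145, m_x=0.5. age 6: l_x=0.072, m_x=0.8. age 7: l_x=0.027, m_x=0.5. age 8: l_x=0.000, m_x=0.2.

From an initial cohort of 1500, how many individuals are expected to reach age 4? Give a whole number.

360

Expected survivors = N0 · l_4 = 1500 × 0.240 = 360 → 360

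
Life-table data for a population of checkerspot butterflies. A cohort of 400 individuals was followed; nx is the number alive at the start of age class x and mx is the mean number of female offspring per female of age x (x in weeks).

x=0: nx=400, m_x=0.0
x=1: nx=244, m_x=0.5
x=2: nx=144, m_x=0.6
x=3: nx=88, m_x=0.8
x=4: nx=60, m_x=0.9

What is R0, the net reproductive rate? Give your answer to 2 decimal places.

0.83

lx = nx/n0 = nx/400: 1, 0.61, 0.36, 0.22, 0.15
lx·mx by age: 0, 0.305, 0.216, 0.176, 0.135
R0 = Σ lx·mx = 0.832 → 0.83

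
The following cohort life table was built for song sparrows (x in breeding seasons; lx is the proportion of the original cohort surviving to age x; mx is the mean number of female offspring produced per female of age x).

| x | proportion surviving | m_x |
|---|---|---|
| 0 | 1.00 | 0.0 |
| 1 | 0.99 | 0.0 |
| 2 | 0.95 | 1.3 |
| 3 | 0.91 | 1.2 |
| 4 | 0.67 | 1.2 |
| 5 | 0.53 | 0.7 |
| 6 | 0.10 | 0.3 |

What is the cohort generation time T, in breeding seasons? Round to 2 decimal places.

3.11

lx·mx: 0, 0, 1.235, 1.092, 0.804, 0.371, 0.03 → R0 = 3.532
x·lx·mx: 0, 0, 2.47, 3.276, 3.216, 1.855, 0.18 → Σ = 10.997
T = 10.997 / 3.532 = 3.113533… → 3.11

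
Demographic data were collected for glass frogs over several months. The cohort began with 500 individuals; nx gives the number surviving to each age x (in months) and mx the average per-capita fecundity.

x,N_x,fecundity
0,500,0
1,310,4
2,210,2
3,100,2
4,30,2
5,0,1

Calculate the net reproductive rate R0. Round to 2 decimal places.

lx = nx/n0 = nx/500: 1, 0.62, 0.42, 0.2, 0.06, 0
lx·mx by age: 0, 2.48, 0.84, 0.4, 0.12, 0
R0 = Σ lx·mx = 3.84 → 3.84

3.84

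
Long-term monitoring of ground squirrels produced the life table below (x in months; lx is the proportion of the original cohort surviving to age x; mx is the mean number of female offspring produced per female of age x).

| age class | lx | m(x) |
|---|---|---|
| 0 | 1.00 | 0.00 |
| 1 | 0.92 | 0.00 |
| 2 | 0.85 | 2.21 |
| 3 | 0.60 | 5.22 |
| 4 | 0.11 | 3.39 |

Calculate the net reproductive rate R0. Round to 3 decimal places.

lx·mx by age: 0, 0, 1.8785, 3.132, 0.3729
R0 = Σ lx·mx = 5.3834 → 5.383

5.383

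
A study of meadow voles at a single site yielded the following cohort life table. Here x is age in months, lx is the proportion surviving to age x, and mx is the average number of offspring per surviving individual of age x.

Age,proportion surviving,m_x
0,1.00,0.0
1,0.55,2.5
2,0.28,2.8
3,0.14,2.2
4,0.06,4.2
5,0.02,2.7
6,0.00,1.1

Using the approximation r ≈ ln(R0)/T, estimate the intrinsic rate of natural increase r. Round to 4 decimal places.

R0 = Σ lx·mx = 0 + 1.375 + 0.784 + 0.308 + 0.252 + 0.054 + 0 = 2.773
Σ x·lx·mx = 5.145; T = 5.145/2.773 = 1.85539…
r ≈ ln(R0)/T = ln(2.773)/1.85539… = 0.549711… → 0.5497

0.5497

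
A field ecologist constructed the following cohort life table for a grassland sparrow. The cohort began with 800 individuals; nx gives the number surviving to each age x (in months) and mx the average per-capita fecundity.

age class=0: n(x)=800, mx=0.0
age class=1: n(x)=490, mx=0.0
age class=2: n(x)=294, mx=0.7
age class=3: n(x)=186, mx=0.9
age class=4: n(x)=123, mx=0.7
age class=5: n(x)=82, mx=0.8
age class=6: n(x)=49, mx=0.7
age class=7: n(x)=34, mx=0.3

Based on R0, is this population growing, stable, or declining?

lx = nx/n0 = nx/800: 1, 0.6125, 0.3675, 0.2325, 0.15375, 0.1025, 0.06125, 0.0425
R0 = Σ lx·mx = 0 + 0 + 0.25725 + 0.20925 + 0.107625 + 0.082 + 0.042875 + 0.01275 = 0.71175
R0 < 1, so the population is declining.

declining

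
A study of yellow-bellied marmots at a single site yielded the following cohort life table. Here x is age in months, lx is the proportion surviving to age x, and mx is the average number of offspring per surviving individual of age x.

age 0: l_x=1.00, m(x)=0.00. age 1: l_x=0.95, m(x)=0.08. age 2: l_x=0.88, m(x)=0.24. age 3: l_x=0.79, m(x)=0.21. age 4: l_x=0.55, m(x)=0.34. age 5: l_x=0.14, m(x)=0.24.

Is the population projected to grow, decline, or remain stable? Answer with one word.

declining

R0 = Σ lx·mx = 0 + 0.076 + 0.2112 + 0.1659 + 0.187 + 0.0336 = 0.6737
R0 < 1, so the population is declining.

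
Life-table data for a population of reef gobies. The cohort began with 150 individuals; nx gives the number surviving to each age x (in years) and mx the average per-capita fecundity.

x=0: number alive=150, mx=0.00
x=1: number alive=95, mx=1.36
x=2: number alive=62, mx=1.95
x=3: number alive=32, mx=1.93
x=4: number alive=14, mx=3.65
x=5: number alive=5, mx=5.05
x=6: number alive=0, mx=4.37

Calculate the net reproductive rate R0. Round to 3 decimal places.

2.588

lx = nx/n0 = nx/150: 1, 0.63333…, 0.41333…, 0.21333…, 0.09333…, 0.03333…, 0
lx·mx by age: 0, 0.861333…, 0.806…, 0.411733…, 0.340667…, 0.168333…, 0
R0 = Σ lx·mx = 2.588067… → 2.588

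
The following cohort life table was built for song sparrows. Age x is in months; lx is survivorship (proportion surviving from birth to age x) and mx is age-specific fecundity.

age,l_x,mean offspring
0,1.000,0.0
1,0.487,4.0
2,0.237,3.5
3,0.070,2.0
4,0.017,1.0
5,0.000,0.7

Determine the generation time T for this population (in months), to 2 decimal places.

lx·mx: 0, 1.948, 0.8295, 0.14, 0.017, 0 → R0 = 2.9345
x·lx·mx: 0, 1.948, 1.659, 0.42, 0.068, 0 → Σ = 4.095
T = 4.095 / 2.9345 = 1.395468… → 1.40

1.40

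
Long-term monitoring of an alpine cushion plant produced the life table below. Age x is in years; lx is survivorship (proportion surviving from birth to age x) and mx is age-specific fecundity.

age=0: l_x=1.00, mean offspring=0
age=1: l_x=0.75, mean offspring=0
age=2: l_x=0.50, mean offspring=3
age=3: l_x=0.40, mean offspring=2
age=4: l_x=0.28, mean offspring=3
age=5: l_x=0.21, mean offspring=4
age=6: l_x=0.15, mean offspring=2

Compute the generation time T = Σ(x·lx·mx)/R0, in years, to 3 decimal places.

3.449

lx·mx: 0, 0, 1.5, 0.8, 0.84, 0.84, 0.3 → R0 = 4.28
x·lx·mx: 0, 0, 3, 2.4, 3.36, 4.2, 1.8 → Σ = 14.76
T = 14.76 / 4.28 = 3.448598… → 3.449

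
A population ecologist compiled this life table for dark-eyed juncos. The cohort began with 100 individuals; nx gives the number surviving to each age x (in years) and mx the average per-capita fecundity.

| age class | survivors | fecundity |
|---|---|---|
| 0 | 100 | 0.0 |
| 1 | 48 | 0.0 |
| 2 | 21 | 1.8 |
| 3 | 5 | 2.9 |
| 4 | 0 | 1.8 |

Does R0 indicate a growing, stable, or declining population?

declining

lx = nx/n0 = nx/100: 1, 0.48, 0.21, 0.05, 0
R0 = Σ lx·mx = 0 + 0 + 0.378 + 0.145 + 0 = 0.523
R0 < 1, so the population is declining.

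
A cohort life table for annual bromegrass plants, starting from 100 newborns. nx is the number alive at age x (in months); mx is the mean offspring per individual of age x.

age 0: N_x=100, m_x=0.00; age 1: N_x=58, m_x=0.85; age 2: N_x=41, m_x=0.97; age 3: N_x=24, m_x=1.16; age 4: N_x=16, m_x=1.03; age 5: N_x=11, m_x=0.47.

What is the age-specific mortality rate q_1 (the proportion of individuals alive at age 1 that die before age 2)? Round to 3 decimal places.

0.293

lx = nx/n0 = nx/100: 1, 0.58, 0.41, 0.24, 0.16, 0.11
q_1 = (l_1 − l_2) / l_1 = (0.58 − 0.41) / 0.58
     = 0.17 / 0.58 = 0.293103… → 0.293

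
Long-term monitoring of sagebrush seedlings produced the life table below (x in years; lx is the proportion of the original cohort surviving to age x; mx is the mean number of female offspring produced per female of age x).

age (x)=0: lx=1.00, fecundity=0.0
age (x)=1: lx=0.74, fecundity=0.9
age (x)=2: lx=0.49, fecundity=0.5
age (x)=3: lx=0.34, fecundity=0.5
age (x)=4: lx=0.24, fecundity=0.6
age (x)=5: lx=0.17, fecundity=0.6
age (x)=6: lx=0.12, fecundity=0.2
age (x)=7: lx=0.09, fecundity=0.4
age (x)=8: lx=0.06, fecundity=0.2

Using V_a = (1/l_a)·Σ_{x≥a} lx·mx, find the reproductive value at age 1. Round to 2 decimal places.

lx·mx for x ≥ 1: 0.666, 0.245, 0.17, 0.144, 0.102, 0.024, 0.036, 0.012 → sum = 1.399
V_1 = 1.399 / l_1 = 1.399 / 0.74 = 1.890541… → 1.89

1.89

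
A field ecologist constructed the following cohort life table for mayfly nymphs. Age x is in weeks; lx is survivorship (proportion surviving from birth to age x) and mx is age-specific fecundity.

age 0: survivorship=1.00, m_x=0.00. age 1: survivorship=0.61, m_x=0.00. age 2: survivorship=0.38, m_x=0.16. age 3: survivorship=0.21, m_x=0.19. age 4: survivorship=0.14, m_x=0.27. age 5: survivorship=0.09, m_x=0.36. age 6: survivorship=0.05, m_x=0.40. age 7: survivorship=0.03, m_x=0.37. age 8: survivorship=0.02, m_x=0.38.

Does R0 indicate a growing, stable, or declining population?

declining

R0 = Σ lx·mx = 0 + 0 + 0.0608 + 0.0399 + 0.0378 + 0.0324 + 0.02 + 0.0111 + 0.0076 = 0.2096
R0 < 1, so the population is declining.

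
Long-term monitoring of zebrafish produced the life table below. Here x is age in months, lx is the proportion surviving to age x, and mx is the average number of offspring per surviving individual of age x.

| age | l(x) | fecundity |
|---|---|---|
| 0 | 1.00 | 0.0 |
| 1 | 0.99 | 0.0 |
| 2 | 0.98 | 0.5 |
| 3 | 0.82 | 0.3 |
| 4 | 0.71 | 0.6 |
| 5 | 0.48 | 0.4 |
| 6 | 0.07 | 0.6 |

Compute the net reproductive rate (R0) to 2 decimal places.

1.40

lx·mx by age: 0, 0, 0.49, 0.246, 0.426, 0.192, 0.042
R0 = Σ lx·mx = 1.396 → 1.40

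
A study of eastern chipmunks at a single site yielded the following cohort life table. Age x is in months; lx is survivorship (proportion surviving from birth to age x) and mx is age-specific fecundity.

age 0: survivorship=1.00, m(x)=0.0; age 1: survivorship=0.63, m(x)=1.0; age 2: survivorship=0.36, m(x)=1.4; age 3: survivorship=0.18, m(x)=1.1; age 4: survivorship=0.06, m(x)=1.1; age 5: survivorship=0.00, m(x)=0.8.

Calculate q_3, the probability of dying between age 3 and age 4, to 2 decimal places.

q_3 = (l_3 − l_4) / l_3 = (0.18 − 0.06) / 0.18
     = 0.12 / 0.18 = 0.666667… → 0.67

0.67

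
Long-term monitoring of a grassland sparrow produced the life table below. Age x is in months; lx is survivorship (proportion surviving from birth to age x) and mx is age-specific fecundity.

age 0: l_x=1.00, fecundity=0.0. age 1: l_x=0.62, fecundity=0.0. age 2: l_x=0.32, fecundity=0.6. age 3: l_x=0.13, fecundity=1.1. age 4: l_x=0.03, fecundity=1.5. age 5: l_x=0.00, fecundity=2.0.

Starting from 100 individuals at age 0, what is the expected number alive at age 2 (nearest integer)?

32

Expected survivors = N0 · l_2 = 100 × 0.32 = 32 → 32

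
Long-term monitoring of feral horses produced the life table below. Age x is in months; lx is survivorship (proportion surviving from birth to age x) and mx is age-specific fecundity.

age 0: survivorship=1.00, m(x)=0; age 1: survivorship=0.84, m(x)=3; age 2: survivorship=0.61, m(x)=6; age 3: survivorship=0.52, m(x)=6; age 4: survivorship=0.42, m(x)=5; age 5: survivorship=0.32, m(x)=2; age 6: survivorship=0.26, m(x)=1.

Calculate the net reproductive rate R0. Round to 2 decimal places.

12.30

lx·mx by age: 0, 2.52, 3.66, 3.12, 2.1, 0.64, 0.26
R0 = Σ lx·mx = 12.3 → 12.30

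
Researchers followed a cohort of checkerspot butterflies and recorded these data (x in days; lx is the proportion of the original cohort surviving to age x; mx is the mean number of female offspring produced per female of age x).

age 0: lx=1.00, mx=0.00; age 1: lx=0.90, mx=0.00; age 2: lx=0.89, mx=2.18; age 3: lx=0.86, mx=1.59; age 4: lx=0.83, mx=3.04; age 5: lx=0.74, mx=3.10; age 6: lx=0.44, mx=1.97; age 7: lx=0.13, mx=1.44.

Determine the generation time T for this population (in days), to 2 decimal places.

3.93

lx·mx: 0, 0, 1.9402, 1.3674, 2.5232, 2.294, 0.8668, 0.1872 → R0 = 9.1788
x·lx·mx: 0, 0, 3.8804, 4.1022, 10.0928, 11.47, 5.2008, 1.3104 → Σ = 36.0566
T = 36.0566 / 9.1788 = 3.928248… → 3.93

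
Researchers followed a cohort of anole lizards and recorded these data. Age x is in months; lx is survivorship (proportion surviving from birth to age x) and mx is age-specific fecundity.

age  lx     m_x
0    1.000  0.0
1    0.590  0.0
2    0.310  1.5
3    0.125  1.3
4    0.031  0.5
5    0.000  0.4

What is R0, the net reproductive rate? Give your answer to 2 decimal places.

lx·mx by age: 0, 0, 0.465, 0.1625, 0.0155, 0
R0 = Σ lx·mx = 0.643 → 0.64

0.64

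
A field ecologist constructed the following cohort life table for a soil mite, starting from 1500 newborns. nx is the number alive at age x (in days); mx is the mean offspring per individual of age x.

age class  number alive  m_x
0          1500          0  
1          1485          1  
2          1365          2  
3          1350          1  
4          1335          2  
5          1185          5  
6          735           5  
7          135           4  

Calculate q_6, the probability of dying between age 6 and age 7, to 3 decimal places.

lx = nx/n0 = nx/1500: 1, 0.99, 0.91, 0.9, 0.89, 0.79, 0.49, 0.09
q_6 = (l_6 − l_7) / l_6 = (0.49 − 0.09) / 0.49
     = 0.4 / 0.49 = 0.816327… → 0.816

0.816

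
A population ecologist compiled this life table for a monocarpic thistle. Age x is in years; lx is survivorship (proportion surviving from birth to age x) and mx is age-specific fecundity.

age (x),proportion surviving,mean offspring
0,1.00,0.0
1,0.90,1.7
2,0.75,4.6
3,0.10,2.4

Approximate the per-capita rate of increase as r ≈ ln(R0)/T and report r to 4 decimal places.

R0 = Σ lx·mx = 0 + 1.53 + 3.45 + 0.24 = 5.22
Σ x·lx·mx = 9.15; T = 9.15/5.22 = 1.75287…
r ≈ ln(R0)/T = ln(5.22)/1.75287… = 0.942736… → 0.9427

0.9427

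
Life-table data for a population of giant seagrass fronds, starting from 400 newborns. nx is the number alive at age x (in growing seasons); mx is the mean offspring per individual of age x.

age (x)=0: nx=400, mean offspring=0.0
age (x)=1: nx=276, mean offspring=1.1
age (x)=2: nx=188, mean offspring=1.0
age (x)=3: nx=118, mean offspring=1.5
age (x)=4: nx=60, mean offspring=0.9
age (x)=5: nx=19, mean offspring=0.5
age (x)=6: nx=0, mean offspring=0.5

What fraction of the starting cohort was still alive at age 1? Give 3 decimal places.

0.690

l_1 = n_1/n_0 = 276/400 = 0.69 → 0.690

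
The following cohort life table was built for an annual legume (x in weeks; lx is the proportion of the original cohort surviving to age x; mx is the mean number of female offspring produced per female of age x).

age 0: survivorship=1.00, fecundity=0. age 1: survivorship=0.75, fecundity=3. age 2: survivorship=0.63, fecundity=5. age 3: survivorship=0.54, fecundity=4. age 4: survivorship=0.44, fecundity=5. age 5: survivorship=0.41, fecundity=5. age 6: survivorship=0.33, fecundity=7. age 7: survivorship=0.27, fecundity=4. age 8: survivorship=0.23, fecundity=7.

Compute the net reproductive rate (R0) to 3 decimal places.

16.810

lx·mx by age: 0, 2.25, 3.15, 2.16, 2.2, 2.05, 2.31, 1.08, 1.61
R0 = Σ lx·mx = 16.81 → 16.810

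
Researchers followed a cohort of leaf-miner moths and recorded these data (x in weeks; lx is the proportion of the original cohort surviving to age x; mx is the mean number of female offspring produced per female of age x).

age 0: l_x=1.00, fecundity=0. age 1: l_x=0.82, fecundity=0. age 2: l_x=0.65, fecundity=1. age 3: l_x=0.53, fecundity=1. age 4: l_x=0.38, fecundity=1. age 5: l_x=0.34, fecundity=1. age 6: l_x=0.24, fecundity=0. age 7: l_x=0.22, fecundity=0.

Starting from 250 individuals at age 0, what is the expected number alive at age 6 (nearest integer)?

60

Expected survivors = N0 · l_6 = 250 × 0.24 = 60 → 60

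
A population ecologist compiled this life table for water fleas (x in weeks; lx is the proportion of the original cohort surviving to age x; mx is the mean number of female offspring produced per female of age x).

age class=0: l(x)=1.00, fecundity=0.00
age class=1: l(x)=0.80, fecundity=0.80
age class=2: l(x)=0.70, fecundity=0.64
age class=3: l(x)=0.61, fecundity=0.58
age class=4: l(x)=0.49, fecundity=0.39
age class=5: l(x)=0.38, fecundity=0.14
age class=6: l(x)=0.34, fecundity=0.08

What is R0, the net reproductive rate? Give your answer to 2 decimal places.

lx·mx by age: 0, 0.64, 0.448, 0.3538, 0.1911, 0.0532, 0.0272
R0 = Σ lx·mx = 1.7133 → 1.71

1.71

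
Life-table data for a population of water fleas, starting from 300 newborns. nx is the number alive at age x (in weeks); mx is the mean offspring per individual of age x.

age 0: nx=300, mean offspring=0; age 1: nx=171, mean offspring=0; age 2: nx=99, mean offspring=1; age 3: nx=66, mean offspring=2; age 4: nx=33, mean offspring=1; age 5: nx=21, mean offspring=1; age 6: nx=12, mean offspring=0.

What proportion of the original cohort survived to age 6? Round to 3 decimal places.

0.040

l_6 = n_6/n_0 = 12/300 = 0.04 → 0.040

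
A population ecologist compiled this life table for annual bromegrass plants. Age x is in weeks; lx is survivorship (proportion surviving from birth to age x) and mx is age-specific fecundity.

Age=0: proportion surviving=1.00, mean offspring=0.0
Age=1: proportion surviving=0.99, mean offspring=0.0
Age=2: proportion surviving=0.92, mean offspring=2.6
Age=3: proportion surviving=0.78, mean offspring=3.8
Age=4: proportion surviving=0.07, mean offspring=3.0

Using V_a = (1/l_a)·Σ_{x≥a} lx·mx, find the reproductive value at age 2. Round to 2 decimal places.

lx·mx for x ≥ 2: 2.392, 2.964, 0.21 → sum = 5.566
V_2 = 5.566 / l_2 = 5.566 / 0.92 = 6.05 → 6.05

6.05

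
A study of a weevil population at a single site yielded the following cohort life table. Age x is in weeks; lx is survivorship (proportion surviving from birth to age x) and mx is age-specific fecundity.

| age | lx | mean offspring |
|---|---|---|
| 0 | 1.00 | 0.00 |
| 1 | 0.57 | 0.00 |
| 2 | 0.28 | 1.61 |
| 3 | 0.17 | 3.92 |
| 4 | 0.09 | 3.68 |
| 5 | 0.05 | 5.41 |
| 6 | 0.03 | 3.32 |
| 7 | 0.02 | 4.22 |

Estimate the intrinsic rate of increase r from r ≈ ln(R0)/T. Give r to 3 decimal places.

R0 = Σ lx·mx = 0 + 0 + 0.4508 + 0.6664 + 0.3312 + 0.2705 + 0.0996 + 0.0844 = 1.9029
Σ x·lx·mx = 6.7665; T = 6.7665/1.9029 = 3.55589…
r ≈ ln(R0)/T = ln(1.9029)/3.55589… = 0.18093… → 0.181

0.181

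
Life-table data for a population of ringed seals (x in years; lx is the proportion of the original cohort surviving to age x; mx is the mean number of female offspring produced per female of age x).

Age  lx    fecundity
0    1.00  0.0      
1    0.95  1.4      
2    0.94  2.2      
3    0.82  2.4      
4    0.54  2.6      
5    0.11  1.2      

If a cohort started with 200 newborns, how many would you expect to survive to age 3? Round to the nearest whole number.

164

Expected survivors = N0 · l_3 = 200 × 0.82 = 164 → 164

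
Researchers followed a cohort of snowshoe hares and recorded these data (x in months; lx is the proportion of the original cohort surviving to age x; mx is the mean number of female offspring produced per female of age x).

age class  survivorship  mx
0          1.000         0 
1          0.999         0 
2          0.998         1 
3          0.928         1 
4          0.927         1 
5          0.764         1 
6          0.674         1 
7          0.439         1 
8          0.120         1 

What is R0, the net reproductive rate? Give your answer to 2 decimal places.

lx·mx by age: 0, 0, 0.998, 0.928, 0.927, 0.764, 0.674, 0.439, 0.12
R0 = Σ lx·mx = 4.85 → 4.85

4.85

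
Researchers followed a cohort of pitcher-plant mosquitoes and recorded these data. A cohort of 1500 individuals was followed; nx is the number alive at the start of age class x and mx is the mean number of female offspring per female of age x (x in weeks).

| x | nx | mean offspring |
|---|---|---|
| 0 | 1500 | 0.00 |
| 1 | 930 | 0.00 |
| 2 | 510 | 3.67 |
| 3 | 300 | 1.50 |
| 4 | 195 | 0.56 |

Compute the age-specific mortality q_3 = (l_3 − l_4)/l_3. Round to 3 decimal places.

0.350

lx = nx/n0 = nx/1500: 1, 0.62, 0.34, 0.2, 0.13
q_3 = (l_3 − l_4) / l_3 = (0.2 − 0.13) / 0.2
     = 0.07 / 0.2 = 0.35 → 0.350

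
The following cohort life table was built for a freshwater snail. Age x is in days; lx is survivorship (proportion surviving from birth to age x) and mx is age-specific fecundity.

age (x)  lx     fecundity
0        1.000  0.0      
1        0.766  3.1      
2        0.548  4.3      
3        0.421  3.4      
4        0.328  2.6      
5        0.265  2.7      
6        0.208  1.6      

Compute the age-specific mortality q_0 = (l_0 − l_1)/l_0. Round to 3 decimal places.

0.234

q_0 = (l_0 − l_1) / l_0 = (1 − 0.766) / 1
     = 0.234 / 1 = 0.234 → 0.234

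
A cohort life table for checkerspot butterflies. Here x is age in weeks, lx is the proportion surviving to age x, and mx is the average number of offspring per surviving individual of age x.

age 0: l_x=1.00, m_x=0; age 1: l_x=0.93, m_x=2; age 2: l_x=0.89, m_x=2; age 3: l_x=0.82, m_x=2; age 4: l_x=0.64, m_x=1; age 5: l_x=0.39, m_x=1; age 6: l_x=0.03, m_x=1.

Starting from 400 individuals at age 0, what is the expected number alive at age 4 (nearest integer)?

Expected survivors = N0 · l_4 = 400 × 0.64 = 256 → 256

256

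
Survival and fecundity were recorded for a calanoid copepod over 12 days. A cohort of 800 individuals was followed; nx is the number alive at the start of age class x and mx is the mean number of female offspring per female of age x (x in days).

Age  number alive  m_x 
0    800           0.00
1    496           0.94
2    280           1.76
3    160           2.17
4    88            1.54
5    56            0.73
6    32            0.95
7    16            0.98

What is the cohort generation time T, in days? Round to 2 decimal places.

2.31

lx = nx/n0 = nx/800: 1, 0.62, 0.35, 0.2, 0.11, 0.07, 0.04, 0.02
lx·mx: 0, 0.5828, 0.616, 0.434, 0.1694, 0.0511, 0.038, 0.0196 → R0 = 1.9109
x·lx·mx: 0, 0.5828, 1.232, 1.302, 0.6776, 0.2555, 0.228, 0.1372 → Σ = 4.4151
T = 4.4151 / 1.9109 = 2.310482… → 2.31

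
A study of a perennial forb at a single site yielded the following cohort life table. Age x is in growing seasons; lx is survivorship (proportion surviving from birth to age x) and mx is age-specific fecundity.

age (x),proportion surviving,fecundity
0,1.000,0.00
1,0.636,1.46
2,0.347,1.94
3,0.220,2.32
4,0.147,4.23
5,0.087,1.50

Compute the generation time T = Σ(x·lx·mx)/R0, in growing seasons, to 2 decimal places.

lx·mx: 0, 0.92856, 0.67318, 0.5104, 0.62181, 0.1305 → R0 = 2.86445
x·lx·mx: 0, 0.92856, 1.34636, 1.5312, 2.48724, 0.6525 → Σ = 6.94586
T = 6.94586 / 2.86445 = 2.424849… → 2.42

2.42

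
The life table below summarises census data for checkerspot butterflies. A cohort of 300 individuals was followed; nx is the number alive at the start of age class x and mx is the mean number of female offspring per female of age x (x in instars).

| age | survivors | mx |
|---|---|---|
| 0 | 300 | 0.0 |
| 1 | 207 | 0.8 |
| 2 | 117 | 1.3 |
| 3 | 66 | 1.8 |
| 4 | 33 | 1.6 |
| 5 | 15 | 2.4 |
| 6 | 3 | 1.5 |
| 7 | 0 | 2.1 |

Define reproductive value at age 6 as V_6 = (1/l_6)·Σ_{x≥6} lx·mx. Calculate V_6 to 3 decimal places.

1.500

lx = nx/n0 = nx/300: 1, 0.69, 0.39, 0.22, 0.11, 0.05, 0.01, 0
lx·mx for x ≥ 6: 0.015, 0 → sum = 0.015
V_6 = 0.015 / l_6 = 0.015 / 0.01 = 1.5 → 1.500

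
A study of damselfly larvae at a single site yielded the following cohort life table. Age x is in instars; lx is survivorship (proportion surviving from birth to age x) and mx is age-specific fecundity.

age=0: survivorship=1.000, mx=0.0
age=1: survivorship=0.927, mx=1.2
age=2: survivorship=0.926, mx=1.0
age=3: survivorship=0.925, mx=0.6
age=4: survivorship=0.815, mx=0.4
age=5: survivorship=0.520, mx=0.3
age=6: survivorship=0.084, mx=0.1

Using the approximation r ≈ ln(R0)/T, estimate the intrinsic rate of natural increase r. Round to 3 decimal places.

R0 = Σ lx·mx = 0 + 1.1124 + 0.926 + 0.555 + 0.326 + 0.156 + 0.0084 = 3.0838
Σ x·lx·mx = 6.7638; T = 6.7638/3.0838 = 2.19333…
r ≈ ln(R0)/T = ln(3.0838)/2.19333… = 0.51345… → 0.513

0.513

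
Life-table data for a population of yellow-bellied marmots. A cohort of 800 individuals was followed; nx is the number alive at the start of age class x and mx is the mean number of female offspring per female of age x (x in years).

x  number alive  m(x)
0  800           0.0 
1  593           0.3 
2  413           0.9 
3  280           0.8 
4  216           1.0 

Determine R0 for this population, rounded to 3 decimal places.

1.237

lx = nx/n0 = nx/800: 1, 0.74125, 0.51625, 0.35, 0.27
lx·mx by age: 0, 0.222375, 0.464625, 0.28, 0.27
R0 = Σ lx·mx = 1.237 → 1.237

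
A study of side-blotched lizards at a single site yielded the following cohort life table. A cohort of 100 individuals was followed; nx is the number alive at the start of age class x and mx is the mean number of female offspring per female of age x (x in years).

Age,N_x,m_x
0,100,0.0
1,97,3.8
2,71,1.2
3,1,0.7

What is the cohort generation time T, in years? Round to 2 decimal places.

1.19

lx = nx/n0 = nx/100: 1, 0.97, 0.71, 0.01
lx·mx: 0, 3.686, 0.852, 0.007 → R0 = 4.545
x·lx·mx: 0, 3.686, 1.704, 0.021 → Σ = 5.411
T = 5.411 / 4.545 = 1.190539… → 1.19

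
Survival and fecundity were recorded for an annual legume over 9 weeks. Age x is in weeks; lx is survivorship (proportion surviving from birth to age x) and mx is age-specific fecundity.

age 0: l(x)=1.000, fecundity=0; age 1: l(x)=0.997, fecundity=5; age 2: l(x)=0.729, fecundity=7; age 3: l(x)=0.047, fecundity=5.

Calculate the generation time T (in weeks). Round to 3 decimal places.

1.540

lx·mx: 0, 4.985, 5.103, 0.235 → R0 = 10.323
x·lx·mx: 0, 4.985, 10.206, 0.705 → Σ = 15.896
T = 15.896 / 10.323 = 1.539862… → 1.540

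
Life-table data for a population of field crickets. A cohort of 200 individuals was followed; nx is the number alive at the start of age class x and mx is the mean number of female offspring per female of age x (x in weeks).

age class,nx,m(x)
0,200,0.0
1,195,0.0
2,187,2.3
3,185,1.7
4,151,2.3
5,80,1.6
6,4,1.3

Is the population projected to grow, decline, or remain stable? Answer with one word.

growing

lx = nx/n0 = nx/200: 1, 0.975, 0.935, 0.925, 0.755, 0.4, 0.02
R0 = Σ lx·mx = 0 + 0 + 2.1505 + 1.5725 + 1.7365 + 0.64 + 0.026 = 6.1255
R0 > 1, so the population is growing.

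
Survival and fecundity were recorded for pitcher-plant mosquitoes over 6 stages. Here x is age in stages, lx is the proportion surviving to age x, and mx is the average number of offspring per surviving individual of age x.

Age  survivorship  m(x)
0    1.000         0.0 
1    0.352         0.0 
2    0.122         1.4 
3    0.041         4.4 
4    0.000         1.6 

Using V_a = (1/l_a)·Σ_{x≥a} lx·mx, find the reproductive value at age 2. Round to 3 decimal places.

2.879

lx·mx for x ≥ 2: 0.1708, 0.1804, 0 → sum = 0.3512
V_2 = 0.3512 / l_2 = 0.3512 / 0.122 = 2.878689… → 2.879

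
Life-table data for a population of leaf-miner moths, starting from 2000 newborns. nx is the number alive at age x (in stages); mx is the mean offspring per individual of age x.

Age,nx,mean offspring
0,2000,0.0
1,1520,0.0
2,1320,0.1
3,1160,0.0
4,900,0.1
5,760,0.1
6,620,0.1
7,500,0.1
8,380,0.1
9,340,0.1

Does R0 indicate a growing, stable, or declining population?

lx = nx/n0 = nx/2000: 1, 0.76, 0.66, 0.58, 0.45, 0.38, 0.31, 0.25, 0.19, 0.17
R0 = Σ lx·mx = 0 + 0 + 0.066 + 0 + 0.045 + 0.038 + 0.031 + 0.025 + 0.019 + 0.017 = 0.241
R0 < 1, so the population is declining.

declining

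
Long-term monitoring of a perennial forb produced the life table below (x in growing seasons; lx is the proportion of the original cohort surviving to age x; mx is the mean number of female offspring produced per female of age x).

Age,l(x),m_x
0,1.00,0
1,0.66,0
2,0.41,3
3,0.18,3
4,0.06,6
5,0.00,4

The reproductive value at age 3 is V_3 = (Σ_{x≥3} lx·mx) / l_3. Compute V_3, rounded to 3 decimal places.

lx·mx for x ≥ 3: 0.54, 0.36, 0 → sum = 0.9
V_3 = 0.9 / l_3 = 0.9 / 0.18 = 5 → 5.000

5.000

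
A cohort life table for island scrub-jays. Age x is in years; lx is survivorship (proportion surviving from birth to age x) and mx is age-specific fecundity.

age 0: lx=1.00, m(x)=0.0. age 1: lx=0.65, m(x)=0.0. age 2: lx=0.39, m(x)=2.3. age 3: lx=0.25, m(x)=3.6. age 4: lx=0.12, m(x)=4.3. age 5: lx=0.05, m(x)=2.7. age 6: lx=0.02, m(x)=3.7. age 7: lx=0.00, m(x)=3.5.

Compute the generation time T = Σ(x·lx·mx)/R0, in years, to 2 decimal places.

3.04

lx·mx: 0, 0, 0.897, 0.9, 0.516, 0.135, 0.074, 0 → R0 = 2.522
x·lx·mx: 0, 0, 1.794, 2.7, 2.064, 0.675, 0.444, 0 → Σ = 7.677
T = 7.677 / 2.522 = 3.044013… → 3.04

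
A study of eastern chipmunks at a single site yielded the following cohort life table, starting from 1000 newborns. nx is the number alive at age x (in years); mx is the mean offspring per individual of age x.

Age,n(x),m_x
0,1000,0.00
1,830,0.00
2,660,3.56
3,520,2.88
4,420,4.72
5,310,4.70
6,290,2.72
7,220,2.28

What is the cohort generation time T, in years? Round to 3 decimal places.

3.807

lx = nx/n0 = nx/1000: 1, 0.83, 0.66, 0.52, 0.42, 0.31, 0.29, 0.22
lx·mx: 0, 0, 2.3496, 1.4976, 1.9824, 1.457, 0.7888, 0.5016 → R0 = 8.577
x·lx·mx: 0, 0, 4.6992, 4.4928, 7.9296, 7.285, 4.7328, 3.5112 → Σ = 32.6506
T = 32.6506 / 8.577 = 3.806762… → 3.807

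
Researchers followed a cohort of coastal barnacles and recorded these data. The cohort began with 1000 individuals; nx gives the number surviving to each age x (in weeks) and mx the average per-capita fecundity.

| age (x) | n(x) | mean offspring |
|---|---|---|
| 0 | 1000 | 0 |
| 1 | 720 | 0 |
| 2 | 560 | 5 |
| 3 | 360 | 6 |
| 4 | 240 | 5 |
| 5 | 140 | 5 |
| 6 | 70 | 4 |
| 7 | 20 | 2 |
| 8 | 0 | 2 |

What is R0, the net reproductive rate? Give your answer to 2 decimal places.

lx = nx/n0 = nx/1000: 1, 0.72, 0.56, 0.36, 0.24, 0.14, 0.07, 0.02, 0
lx·mx by age: 0, 0, 2.8, 2.16, 1.2, 0.7, 0.28, 0.04, 0
R0 = Σ lx·mx = 7.18 → 7.18

7.18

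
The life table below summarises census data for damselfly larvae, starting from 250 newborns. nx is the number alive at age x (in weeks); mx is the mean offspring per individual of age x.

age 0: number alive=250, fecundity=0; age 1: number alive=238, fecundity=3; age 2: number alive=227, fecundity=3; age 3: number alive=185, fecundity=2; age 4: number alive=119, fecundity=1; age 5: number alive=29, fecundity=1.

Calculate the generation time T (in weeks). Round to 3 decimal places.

lx = nx/n0 = nx/250: 1, 0.952, 0.908, 0.74, 0.476, 0.116
lx·mx: 0, 2.856, 2.724, 1.48, 0.476, 0.116 → R0 = 7.652
x·lx·mx: 0, 2.856, 5.448, 4.44, 1.904, 0.58 → Σ = 15.228
T = 15.228 / 7.652 = 1.990068… → 1.990

1.990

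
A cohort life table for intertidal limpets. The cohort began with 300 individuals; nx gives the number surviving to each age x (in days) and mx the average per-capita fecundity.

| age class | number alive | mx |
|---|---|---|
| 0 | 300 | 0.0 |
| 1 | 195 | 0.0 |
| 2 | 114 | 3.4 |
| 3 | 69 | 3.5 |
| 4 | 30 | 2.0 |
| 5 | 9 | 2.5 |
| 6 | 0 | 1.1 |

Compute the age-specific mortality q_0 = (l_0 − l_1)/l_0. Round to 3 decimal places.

lx = nx/n0 = nx/300: 1, 0.65, 0.38, 0.23, 0.1, 0.03, 0
q_0 = (l_0 − l_1) / l_0 = (1 − 0.65) / 1
     = 0.35 / 1 = 0.35 → 0.350

0.350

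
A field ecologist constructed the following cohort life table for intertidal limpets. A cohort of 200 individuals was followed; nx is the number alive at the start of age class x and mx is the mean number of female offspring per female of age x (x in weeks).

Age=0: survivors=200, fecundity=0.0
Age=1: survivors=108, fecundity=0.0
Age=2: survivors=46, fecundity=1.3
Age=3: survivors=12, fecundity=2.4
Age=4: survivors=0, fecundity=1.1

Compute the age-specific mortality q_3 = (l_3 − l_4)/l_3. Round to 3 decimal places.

lx = nx/n0 = nx/200: 1, 0.54, 0.23, 0.06, 0
q_3 = (l_3 − l_4) / l_3 = (0.06 − 0) / 0.06
     = 0.06 / 0.06 = 1 → 1.000

1.000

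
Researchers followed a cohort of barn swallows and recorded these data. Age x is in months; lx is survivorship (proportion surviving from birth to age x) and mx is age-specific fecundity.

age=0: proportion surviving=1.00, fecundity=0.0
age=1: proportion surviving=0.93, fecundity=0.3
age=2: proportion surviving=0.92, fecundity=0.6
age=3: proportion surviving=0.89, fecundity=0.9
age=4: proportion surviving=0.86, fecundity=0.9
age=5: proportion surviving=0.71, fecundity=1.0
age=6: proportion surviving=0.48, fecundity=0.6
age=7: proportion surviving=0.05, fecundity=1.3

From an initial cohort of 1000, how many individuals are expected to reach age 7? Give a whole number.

50

Expected survivors = N0 · l_7 = 1000 × 0.05 = 50 → 50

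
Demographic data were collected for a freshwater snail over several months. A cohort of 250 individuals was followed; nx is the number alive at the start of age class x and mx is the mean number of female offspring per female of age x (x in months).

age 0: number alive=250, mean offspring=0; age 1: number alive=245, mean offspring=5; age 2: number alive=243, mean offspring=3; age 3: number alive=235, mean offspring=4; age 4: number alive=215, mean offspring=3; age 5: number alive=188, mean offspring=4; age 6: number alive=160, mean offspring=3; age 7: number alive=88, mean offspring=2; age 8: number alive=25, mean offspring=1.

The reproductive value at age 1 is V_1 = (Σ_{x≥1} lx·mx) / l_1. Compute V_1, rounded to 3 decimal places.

20.294

lx = nx/n0 = nx/250: 1, 0.98, 0.972, 0.94, 0.86, 0.752, 0.64, 0.352, 0.1
lx·mx for x ≥ 1: 4.9, 2.916, 3.76, 2.58, 3.008, 1.92, 0.704, 0.1 → sum = 19.888
V_1 = 19.888 / l_1 = 19.888 / 0.98 = 20.293878… → 20.294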